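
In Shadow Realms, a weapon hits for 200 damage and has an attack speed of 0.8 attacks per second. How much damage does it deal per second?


DPS = damage * attack_speed
= 200 * 0.8
= 160.0

160.0 DPS


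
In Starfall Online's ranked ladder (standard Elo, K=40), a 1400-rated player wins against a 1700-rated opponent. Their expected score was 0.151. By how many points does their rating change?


Elo update: delta = K * (S - Ea), where S = 1 (wins)
S - Ea = 1 - 0.151 = 0.849
Rating change = 40 * 0.849
= 33.96

33.96 rating points


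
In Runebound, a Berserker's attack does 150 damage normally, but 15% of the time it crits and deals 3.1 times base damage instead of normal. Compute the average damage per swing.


E[dmg] = base * (1 + crit_chance * (crit_mult - 1))
cc as decimal = 15/100 = 0.15
cm - 1 = 3.1 - 1 = 2.1
Bonus factor = 0.15 * 2.1 = 0.315
Total multiplier = 1 + 0.315 = 1.315
Expected damage = 150 * 1.315 = 197.25

197.25 damage


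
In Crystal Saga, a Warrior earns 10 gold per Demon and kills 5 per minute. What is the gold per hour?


Gold per minute = 10 * 5 = 50
Gold per hour = 50 * 60 = 3000

3000 gold/hour


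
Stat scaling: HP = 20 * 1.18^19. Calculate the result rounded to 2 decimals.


value = base * growth^level
= 20 * 1.18^19
= 20 * 23.214436
= 464.29

464.29 HP


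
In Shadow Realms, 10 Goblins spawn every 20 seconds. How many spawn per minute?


Spawns per minute = count * (60 / interval)
= 10 * (60 / 20)
= 10 * 3.0
= 30.0

30.0 per minute


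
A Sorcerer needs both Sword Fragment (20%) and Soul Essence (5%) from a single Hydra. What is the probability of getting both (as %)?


For independent events, P(both) = P(A) * P(B)
= 20% * 5%
= 100 / 100 %
= 1.0%

1.0%


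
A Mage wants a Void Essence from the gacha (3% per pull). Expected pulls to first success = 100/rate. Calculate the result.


Expected pulls for a geometric distribution = 1/p = 100 / rate%
= 100 / 3
= 33.33

33.33 pulls


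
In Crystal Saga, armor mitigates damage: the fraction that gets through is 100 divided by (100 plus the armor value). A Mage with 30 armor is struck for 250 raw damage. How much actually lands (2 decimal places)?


actual = 250 * 100 / (100 + 30)
= 250 * 100 / 130
= 25000 / 130
= 192.31

192.31 damage


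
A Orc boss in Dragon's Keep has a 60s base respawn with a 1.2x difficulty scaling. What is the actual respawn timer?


Respawn time = base * multiplier
= 60 * 1.2
= 72.0 seconds

72.0 seconds


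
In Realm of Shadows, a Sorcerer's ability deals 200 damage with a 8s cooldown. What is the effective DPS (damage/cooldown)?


DPS = damage / cooldown
= 200 / 8
= 25.00

25.00 DPS


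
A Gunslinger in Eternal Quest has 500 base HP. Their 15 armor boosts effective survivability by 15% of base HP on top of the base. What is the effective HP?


EHP = 500 * (1 + 15/100)
= 500 * (1 + 0.15)
= 500 * 1.15
= 575.0

575.0 EHP


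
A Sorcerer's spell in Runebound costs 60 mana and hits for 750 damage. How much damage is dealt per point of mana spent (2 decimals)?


Efficiency = damage / mana
= 750 / 60
= 12.50

12.50 dmg/mana


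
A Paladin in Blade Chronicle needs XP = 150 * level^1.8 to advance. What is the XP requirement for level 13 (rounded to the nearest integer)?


XP = 150 * level^1.8
Substitute level = 13:
XP = 150 * 13^1.8
= 150 * 101.1808
= 15177

15177 XP


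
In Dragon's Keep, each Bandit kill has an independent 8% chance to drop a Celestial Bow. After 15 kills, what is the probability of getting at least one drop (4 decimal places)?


P(at least one) = 1 - P(none) = 1 - (1-p)^n
p = 8/100 = 0.08
1 - p = 0.92
(1 - p)^15 = 0.92^15 = 0.286297
P(at least one) = 1 - 0.286297 = 0.7137

0.7137


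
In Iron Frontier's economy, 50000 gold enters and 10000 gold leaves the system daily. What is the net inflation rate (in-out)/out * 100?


Net gold = 50000 - 10000 = 40000
Inflation rate = net / sunk * 100 = 40000 / 10000 * 100
= 4.0 * 100
= 400.00%

400.00%


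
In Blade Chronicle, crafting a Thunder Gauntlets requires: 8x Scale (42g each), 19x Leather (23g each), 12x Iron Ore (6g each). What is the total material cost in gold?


Cost breakdown:
  Scale: 8 * 42 = 336
  Leather: 19 * 23 = 437
  Iron Ore: 12 * 6 = 72
Total = 336 + 437 + 72 = 845

845 gold


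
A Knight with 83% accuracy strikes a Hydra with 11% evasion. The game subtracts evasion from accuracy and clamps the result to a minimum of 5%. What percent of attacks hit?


accuracy - evasion = 83 - 11 = 72
Apply floor: max(72, 5) = 72
Hit chance = 72%

72%


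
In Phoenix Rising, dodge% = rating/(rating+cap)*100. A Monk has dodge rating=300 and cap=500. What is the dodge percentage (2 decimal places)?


dodge% = 300 / (300 + 500) * 100
= 300 / 800 * 100
= 0.375 * 100
= 37.50%

37.50%


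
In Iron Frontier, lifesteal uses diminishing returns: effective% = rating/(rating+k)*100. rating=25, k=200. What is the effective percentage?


effective% = rating / (rating + k) * 100
= 25 / (25 + 200) * 100
= 25 / 225 * 100
= 0.111111 * 100
= 11.11%

11.11%


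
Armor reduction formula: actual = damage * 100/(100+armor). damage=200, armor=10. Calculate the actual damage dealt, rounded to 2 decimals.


actual = 200 * 100 / (100 + 10)
= 200 * 100 / 110
= 20000 / 110
= 181.82

181.82 damage


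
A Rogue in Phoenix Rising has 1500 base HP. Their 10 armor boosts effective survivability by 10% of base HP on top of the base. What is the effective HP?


EHP = 1500 * (1 + 10/100)
= 1500 * (1 + 0.1)
= 1500 * 1.1
= 1650.0

1650.0 EHP


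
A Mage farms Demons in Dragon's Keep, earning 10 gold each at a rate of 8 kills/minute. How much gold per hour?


Gold per minute = 10 * 8 = 80
Gold per hour = 80 * 60 = 4800

4800 gold/hour


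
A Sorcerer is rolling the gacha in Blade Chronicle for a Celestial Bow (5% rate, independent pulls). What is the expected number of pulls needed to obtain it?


Expected pulls for a geometric distribution = 1/p = 100 / rate%
= 100 / 5
= 20.0

20.0 pulls


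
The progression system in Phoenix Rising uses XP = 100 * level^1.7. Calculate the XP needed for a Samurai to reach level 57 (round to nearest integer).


XP = 100 * level^1.7
Substitute level = 57:
XP = 100 * 57^1.7
= 100 * 966.0225
= 96602

96602 XP


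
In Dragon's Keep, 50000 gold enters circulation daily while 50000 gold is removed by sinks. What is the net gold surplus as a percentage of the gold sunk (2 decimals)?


Net gold = 50000 - 50000 = 0
Inflation rate = net / sunk * 100 = 0 / 50000 * 100
= 0.0 * 100
= 0.00%

0.00%


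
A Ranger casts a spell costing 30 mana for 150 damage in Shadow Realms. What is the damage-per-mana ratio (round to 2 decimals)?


Efficiency = damage / mana
= 150 / 30
= 5.00

5.00 dmg/mana


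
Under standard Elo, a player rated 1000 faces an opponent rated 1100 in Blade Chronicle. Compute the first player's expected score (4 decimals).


Elo expected score: Ea = 1/(1 + 10^((Rb-Ra)/400))
Rb - Ra = 1100 - 1000 = 100
(Rb-Ra)/400 = 100/400 = 0.25
10^0.25 = 1.778279
Ea = 1/(1 + 1.778279) = 1/2.778279 = 0.3599

0.3599


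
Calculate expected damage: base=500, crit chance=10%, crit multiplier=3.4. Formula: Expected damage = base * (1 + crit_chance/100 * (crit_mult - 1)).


E[dmg] = base * (1 + crit_chance * (crit_mult - 1))
cc as decimal = 10/100 = 0.1
cm - 1 = 3.4 - 1 = 2.4
Bonus factor = 0.1 * 2.4 = 0.24
Total multiplier = 1 + 0.24 = 1.24
Expected damage = 500 * 1.24 = 620.00

620.00 damage


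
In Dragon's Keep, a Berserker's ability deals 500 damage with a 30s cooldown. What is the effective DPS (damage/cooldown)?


DPS = damage / cooldown
= 500 / 30
= 16.67

16.67 DPS


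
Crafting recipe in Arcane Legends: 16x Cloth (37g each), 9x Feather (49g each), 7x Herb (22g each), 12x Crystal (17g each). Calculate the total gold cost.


Cost breakdown:
  Cloth: 16 * 37 = 592
  Feather: 9 * 49 = 441
  Herb: 7 * 22 = 154
  Crystal: 12 * 17 = 204
Total = 592 + 441 + 154 + 204 = 1391

1391 gold


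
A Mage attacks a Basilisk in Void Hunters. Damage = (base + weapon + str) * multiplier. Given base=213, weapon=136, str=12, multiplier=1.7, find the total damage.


Sum base + weapon + str = 213 + 136 + 12 = 361
Multiply by 1.7:
361 * 1.7 = 613.7

613.7 damage


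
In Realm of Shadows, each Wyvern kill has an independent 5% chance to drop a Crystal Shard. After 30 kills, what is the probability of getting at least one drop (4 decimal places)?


P(at least one) = 1 - P(none) = 1 - (1-p)^n
p = 5/100 = 0.05
1 - p = 0.95
(1 - p)^30 = 0.95^30 = 0.214639
P(at least one) = 1 - 0.214639 = 0.7854

0.7854


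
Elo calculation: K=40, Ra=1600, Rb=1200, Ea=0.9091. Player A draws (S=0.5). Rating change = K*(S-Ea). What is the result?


Elo update: delta = K * (S - Ea), where S = 0.5 (draws)
S - Ea = 0.5 - 0.9091 = -0.4091
Rating change = 40 * -0.4091
= -16.36

-16.36 rating points


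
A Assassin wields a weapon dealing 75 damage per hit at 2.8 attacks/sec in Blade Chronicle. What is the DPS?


DPS = damage * attack_speed
= 75 * 2.8
= 210.0

210.0 DPS


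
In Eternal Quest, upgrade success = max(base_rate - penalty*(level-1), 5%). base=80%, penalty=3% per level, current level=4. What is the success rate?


raw_rate = 80 - 3 * (4 - 1)
= 80 - 3 * 3
= 80 - 9
= 71
Apply floor: max(71, 5) = 71%

71%


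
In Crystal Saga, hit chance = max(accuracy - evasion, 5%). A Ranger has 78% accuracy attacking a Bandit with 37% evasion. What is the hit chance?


accuracy - evasion = 78 - 37 = 41
Apply floor: max(41, 5) = 41
Hit chance = 41%

41%


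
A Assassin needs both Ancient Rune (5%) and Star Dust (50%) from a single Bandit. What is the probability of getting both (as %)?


For independent events, P(both) = P(A) * P(B)
= 5% * 50%
= 250 / 100 %
= 2.5%

2.5%


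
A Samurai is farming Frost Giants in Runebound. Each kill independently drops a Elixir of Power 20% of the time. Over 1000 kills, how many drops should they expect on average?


Expected drops = kills * (drop_rate / 100)
= 1000 * (20 / 100)
= 1000 * 0.2
= 200.0

200.0 drops


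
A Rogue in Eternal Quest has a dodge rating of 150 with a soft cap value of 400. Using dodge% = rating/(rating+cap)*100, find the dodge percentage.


dodge% = 150 / (150 + 400) * 100
= 150 / 550 * 100
= 0.272727 * 100
= 27.27%

27.27%


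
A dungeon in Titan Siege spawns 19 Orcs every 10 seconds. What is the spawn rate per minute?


Spawns per minute = count * (60 / interval)
= 19 * (60 / 10)
= 19 * 6.0
= 114.0

114.0 per minute


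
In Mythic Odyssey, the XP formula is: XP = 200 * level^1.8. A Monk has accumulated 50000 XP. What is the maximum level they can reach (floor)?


XP = 200 * level^1.8, so level = (XP / 200)^(1/1.8)
= (50000 / 200)^(1/1.8)
= 250.0^0.5556
= 21.4876
Floor: level = 21

level 21


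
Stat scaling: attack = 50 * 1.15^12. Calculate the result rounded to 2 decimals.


value = base * growth^level
= 50 * 1.15^12
= 50 * 5.35025
= 267.51

267.51 attack


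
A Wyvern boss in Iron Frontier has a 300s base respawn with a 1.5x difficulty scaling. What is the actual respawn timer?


Respawn time = base * multiplier
= 300 * 1.5
= 450.0 seconds

450.0 seconds


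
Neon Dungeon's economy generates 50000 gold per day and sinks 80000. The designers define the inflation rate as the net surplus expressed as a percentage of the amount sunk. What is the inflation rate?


Net gold = 50000 - 80000 = -30000
Inflation rate = net / sunk * 100 = -30000 / 80000 * 100
= -0.375 * 100
= -37.50%

-37.50%


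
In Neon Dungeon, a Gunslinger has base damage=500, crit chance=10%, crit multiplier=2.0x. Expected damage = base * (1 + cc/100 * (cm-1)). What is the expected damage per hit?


E[dmg] = base * (1 + crit_chance * (crit_mult - 1))
cc as decimal = 10/100 = 0.1
cm - 1 = 2.0 - 1 = 1.0
Bonus factor = 0.1 * 1.0 = 0.1
Total multiplier = 1 + 0.1 = 1.1
Expected damage = 500 * 1.1 = 550.00

550.00 damage


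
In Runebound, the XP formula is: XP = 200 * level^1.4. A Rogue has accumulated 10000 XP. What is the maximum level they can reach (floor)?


XP = 200 * level^1.4, so level = (XP / 200)^(1/1.4)
= (10000 / 200)^(1/1.4)
= 50.0^0.7143
= 16.3512
Floor: level = 16

level 16


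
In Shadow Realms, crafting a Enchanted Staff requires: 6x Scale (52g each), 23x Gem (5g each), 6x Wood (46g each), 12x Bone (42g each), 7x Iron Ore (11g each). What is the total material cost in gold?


Cost breakdown:
  Scale: 6 * 52 = 312
  Gem: 23 * 5 = 115
  Wood: 6 * 46 = 276
  Bone: 12 * 42 = 504
  Iron Ore: 7 * 11 = 77
Total = 312 + 115 + 276 + 504 + 77 = 1284

1284 gold


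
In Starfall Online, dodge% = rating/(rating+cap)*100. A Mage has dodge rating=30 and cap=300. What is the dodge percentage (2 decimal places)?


dodge% = 30 / (30 + 300) * 100
= 30 / 330 * 100
= 0.090909 * 100
= 9.09%

9.09%


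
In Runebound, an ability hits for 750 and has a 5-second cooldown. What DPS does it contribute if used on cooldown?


DPS = damage / cooldown
= 750 / 5
= 150.00

150.00 DPS


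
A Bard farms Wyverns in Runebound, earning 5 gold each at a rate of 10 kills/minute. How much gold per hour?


Gold per minute = 5 * 10 = 50
Gold per hour = 50 * 60 = 3000

3000 gold/hour


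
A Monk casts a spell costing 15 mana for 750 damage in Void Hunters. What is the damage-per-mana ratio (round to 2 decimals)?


Efficiency = damage / mana
= 750 / 15
= 50.00

50.00 dmg/mana


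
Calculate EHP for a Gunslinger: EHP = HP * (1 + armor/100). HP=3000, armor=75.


EHP = 3000 * (1 + 75/100)
= 3000 * (1 + 0.75)
= 3000 * 1.75
= 5250.0

5250.0 EHP


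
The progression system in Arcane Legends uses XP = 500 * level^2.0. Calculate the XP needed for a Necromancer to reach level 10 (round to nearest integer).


XP = 500 * level^2.0
Substitute level = 10:
XP = 500 * 10^2.0
= 500 * 100.0
= 50000

50000 XP


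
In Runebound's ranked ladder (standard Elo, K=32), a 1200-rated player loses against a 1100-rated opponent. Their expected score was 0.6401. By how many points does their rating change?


Elo update: delta = K * (S - Ea), where S = 0 (loses)
S - Ea = 0 - 0.6401 = -0.6401
Rating change = 32 * -0.6401
= -20.48

-20.48 rating points


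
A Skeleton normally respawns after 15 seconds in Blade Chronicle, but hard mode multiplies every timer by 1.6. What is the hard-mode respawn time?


Respawn time = base * multiplier
= 15 * 1.6
= 24.0 seconds

24.0 seconds


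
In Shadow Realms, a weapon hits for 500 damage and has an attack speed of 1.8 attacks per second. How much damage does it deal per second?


DPS = damage * attack_speed
= 500 * 1.8
= 900.0

900.0 DPS


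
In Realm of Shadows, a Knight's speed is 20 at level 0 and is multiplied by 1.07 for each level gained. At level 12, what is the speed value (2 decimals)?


value = base * growth^level
= 20 * 1.07^12
= 20 * 2.252192
= 45.04

45.04 speed


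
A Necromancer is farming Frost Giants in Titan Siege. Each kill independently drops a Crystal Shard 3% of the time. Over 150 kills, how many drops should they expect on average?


Expected drops = kills * (drop_rate / 100)
= 150 * (3 / 100)
= 150 * 0.03
= 4.5

4.5 drops


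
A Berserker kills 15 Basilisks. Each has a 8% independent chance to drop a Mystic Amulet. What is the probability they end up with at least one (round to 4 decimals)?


P(at least one) = 1 - P(none) = 1 - (1-p)^n
p = 8/100 = 0.08
1 - p = 0.92
(1 - p)^15 = 0.92^15 = 0.286297
P(at least one) = 1 - 0.286297 = 0.7137

0.7137


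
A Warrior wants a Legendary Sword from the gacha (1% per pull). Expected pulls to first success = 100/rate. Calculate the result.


Expected pulls for a geometric distribution = 1/p = 100 / rate%
= 100 / 1
= 100.0

100.0 pulls


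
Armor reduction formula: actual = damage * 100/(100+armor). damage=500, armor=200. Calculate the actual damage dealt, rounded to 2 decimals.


actual = 500 * 100 / (100 + 200)
= 500 * 100 / 300
= 50000 / 300
= 166.67

166.67 damage


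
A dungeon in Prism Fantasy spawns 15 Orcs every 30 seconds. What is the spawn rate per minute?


Spawns per minute = count * (60 / interval)
= 15 * (60 / 30)
= 15 * 2.0
= 30.0

30.0 per minute


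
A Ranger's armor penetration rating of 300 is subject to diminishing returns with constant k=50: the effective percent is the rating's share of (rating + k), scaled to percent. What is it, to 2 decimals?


effective% = rating / (rating + k) * 100
= 300 / (300 + 50) * 100
= 300 / 350 * 100
= 0.857143 * 100
= 85.71%

85.71%


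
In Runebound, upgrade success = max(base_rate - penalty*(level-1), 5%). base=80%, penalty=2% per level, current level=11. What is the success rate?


raw_rate = 80 - 2 * (11 - 1)
= 80 - 2 * 10
= 80 - 20
= 60
Apply floor: max(60, 5) = 60%

60%


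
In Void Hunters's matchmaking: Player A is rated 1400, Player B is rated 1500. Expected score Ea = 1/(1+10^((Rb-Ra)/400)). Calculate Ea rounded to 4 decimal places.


Elo expected score: Ea = 1/(1 + 10^((Rb-Ra)/400))
Rb - Ra = 1500 - 1400 = 100
(Rb-Ra)/400 = 100/400 = 0.25
10^0.25 = 1.778279
Ea = 1/(1 + 1.778279) = 1/2.778279 = 0.3599

0.3599


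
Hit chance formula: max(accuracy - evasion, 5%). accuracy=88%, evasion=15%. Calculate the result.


accuracy - evasion = 88 - 15 = 73
Apply floor: max(73, 5) = 73
Hit chance = 73%

73%


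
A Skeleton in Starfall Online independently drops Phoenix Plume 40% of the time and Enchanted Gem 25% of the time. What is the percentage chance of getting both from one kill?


For independent events, P(both) = P(A) * P(B)
= 40% * 25%
= 1000 / 100 %
= 10.0%

10.0%


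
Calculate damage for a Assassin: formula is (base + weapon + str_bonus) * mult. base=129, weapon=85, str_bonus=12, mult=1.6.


Sum base + weapon + str = 129 + 85 + 12 = 226
Multiply by 1.6:
226 * 1.6 = 361.6

361.6 damage


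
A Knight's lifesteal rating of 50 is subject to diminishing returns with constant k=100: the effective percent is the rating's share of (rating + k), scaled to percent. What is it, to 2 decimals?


effective% = rating / (rating + k) * 100
= 50 / (50 + 100) * 100
= 50 / 150 * 100
= 0.333333 * 100
= 33.33%

33.33%


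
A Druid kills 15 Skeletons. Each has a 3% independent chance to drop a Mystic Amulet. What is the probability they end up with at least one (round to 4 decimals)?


P(at least one) = 1 - P(none) = 1 - (1-p)^n
p = 3/100 = 0.03
1 - p = 0.97
(1 - p)^15 = 0.97^15 = 0.633251
P(at least one) = 1 - 0.633251 = 0.3667

0.3667


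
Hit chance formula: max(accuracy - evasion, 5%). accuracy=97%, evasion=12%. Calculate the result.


accuracy - evasion = 97 - 12 = 85
Apply floor: max(85, 5) = 85
Hit chance = 85%

85%


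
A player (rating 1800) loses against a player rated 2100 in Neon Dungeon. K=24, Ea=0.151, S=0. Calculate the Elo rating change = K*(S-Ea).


Elo update: delta = K * (S - Ea), where S = 0 (loses)
S - Ea = 0 - 0.151 = -0.151
Rating change = 24 * -0.151
= -3.62

-3.62 rating points


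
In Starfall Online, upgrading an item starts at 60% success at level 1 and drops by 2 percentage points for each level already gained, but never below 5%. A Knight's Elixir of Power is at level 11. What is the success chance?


raw_rate = 60 - 2 * (11 - 1)
= 60 - 2 * 10
= 60 - 20
= 40
Apply floor: max(40, 5) = 40%

40%


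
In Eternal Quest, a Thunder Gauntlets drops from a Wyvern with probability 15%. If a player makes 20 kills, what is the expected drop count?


Expected drops = kills * (drop_rate / 100)
= 20 * (15 / 100)
= 20 * 0.15
= 3.0

3.0 drops


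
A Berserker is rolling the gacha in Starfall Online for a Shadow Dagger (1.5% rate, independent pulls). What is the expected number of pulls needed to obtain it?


Expected pulls for a geometric distribution = 1/p = 100 / rate%
= 100 / 1.5
= 66.67

66.67 pulls


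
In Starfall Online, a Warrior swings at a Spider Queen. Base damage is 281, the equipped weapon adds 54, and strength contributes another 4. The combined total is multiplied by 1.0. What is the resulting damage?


Sum base + weapon + str = 281 + 54 + 4 = 339
Multiply by 1.0:
339 * 1.0 = 339.0

339.0 damage


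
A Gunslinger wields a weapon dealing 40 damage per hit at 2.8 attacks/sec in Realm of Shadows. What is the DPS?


DPS = damage * attack_speed
= 40 * 2.8
= 112.0

112.0 DPS


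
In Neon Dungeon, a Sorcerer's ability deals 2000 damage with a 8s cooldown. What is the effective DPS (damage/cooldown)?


DPS = damage / cooldown
= 2000 / 8
= 250.00

250.00 DPS


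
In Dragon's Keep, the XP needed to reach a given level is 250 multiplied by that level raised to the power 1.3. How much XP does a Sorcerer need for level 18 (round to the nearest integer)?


XP = 250 * level^1.3
Substitute level = 18:
XP = 250 * 18^1.3
= 250 * 42.8405
= 10710

10710 XP


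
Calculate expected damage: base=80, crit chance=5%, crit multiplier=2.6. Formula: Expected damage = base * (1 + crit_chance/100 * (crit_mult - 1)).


E[dmg] = base * (1 + crit_chance * (crit_mult - 1))
cc as decimal = 5/100 = 0.05
cm - 1 = 2.6 - 1 = 1.6
Bonus factor = 0.05 * 1.6 = 0.08
Total multiplier = 1 + 0.08 = 1.08
Expected damage = 80 * 1.08 = 86.40

86.40 damage


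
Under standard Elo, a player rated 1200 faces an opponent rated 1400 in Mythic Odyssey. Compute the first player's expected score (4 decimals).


Elo expected score: Ea = 1/(1 + 10^((Rb-Ra)/400))
Rb - Ra = 1400 - 1200 = 200
(Rb-Ra)/400 = 200/400 = 0.5
10^0.5 = 3.162278
Ea = 1/(1 + 3.162278) = 1/4.162278 = 0.2403

0.2403


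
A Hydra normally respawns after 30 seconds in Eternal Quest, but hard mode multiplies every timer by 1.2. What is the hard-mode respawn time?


Respawn time = base * multiplier
= 30 * 1.2
= 36.0 seconds

36.0 seconds


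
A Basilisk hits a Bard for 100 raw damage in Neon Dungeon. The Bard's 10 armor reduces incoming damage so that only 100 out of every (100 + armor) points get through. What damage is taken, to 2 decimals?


actual = 100 * 100 / (100 + 10)
= 100 * 100 / 110
= 10000 / 110
= 90.91

90.91 damage


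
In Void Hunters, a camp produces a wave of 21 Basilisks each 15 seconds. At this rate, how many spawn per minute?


Spawns per minute = count * (60 / interval)
= 21 * (60 / 15)
= 21 * 4.0
= 84.0

84.0 per minute


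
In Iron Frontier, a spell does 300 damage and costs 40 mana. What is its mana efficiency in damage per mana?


Efficiency = damage / mana
= 300 / 40
= 7.50

7.50 dmg/mana


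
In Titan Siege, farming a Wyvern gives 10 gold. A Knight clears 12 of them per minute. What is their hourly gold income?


Gold per minute = 10 * 12 = 120
Gold per hour = 120 * 60 = 7200

7200 gold/hour


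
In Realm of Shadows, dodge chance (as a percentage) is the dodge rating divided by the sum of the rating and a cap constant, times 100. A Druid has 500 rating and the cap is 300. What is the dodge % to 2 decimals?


dodge% = 500 / (500 + 300) * 100
= 500 / 800 * 100
= 0.625 * 100
= 62.50%

62.50%


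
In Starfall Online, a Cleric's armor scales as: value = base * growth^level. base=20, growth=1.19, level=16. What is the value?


value = base * growth^level
= 20 * 1.19^16
= 20 * 16.17154
= 323.43

323.43 armor


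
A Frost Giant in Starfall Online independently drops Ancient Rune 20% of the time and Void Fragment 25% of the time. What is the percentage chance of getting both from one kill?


For independent events, P(both) = P(A) * P(B)
= 20% * 25%
= 500 / 100 %
= 5.0%

5.0%


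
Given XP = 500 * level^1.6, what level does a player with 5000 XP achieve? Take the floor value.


XP = 500 * level^1.6, so level = (XP / 500)^(1/1.6)
= (5000 / 500)^(1/1.6)
= 10.0^0.625
= 4.217
Floor: level = 4

level 4


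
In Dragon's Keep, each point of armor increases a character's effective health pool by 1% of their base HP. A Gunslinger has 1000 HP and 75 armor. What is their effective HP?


EHP = 1000 * (1 + 75/100)
= 1000 * (1 + 0.75)
= 1000 * 1.75
= 1750.0

1750.0 EHP


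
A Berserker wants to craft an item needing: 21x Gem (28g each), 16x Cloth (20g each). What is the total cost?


Cost breakdown:
  Gem: 21 * 28 = 588
  Cloth: 16 * 20 = 320
Total = 588 + 320 = 908

908 gold


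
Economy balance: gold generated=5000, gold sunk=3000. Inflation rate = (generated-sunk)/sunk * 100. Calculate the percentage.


Net gold = 5000 - 3000 = 2000
Inflation rate = net / sunk * 100 = 2000 / 3000 * 100
= 0.666667 * 100
= 66.67%

66.67%


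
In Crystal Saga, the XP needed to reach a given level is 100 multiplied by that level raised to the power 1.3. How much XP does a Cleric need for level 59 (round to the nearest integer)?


XP = 100 * level^1.3
Substitute level = 59:
XP = 100 * 59^1.3
= 100 * 200.4969
= 20050

20050 XP


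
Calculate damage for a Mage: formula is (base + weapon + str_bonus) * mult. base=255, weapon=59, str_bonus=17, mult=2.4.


Sum base + weapon + str = 255 + 59 + 17 = 331
Multiply by 2.4:
331 * 2.4 = 794.4

794.4 damage


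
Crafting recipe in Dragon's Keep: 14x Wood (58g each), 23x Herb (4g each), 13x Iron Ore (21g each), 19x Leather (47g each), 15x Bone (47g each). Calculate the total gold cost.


Cost breakdown:
  Wood: 14 * 58 = 812
  Herb: 23 * 4 = 92
  Iron Ore: 13 * 21 = 273
  Leather: 19 * 47 = 893
  Bone: 15 * 47 = 705
Total = 812 + 92 + 273 + 893 + 705 = 2775

2775 gold


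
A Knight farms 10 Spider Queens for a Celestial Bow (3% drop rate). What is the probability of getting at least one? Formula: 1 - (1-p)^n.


P(at least one) = 1 - P(none) = 1 - (1-p)^n
p = 3/100 = 0.03
1 - p = 0.97
(1 - p)^10 = 0.97^10 = 0.737424
P(at least one) = 1 - 0.737424 = 0.2626

0.2626


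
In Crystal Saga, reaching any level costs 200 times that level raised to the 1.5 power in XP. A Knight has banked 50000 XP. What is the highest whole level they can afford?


XP = 200 * level^1.5, so level = (XP / 200)^(1/1.5)
= (50000 / 200)^(1/1.5)
= 250.0^0.6667
= 39.685
Floor: level = 39

level 39


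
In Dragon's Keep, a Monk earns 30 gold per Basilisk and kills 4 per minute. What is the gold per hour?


Gold per minute = 30 * 4 = 120
Gold per hour = 120 * 60 = 7200

7200 gold/hour


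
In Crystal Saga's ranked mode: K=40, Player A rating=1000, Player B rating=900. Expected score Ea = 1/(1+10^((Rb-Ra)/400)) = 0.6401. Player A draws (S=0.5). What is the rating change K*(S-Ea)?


Elo update: delta = K * (S - Ea), where S = 0.5 (draws)
S - Ea = 0.5 - 0.6401 = -0.1401
Rating change = 40 * -0.1401
= -5.60

-5.60 rating points


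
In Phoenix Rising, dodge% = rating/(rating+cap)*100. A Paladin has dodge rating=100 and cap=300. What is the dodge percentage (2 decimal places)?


dodge% = 100 / (100 + 300) * 100
= 100 / 400 * 100
= 0.25 * 100
= 25.00%

25.00%


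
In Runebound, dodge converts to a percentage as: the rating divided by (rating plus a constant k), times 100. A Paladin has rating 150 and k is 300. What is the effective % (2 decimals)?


effective% = rating / (rating + k) * 100
= 150 / (150 + 300) * 100
= 150 / 450 * 100
= 0.333333 * 100
= 33.33%

33.33%


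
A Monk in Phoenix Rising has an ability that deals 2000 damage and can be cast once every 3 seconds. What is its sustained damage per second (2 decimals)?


DPS = damage / cooldown
= 2000 / 3
= 666.67

666.67 DPS


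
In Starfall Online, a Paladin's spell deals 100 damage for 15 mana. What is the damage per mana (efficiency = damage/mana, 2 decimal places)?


Efficiency = damage / mana
= 100 / 15
= 6.67

6.67 dmg/mana


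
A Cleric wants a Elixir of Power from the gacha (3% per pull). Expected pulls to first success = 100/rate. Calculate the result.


Expected pulls for a geometric distribution = 1/p = 100 / rate%
= 100 / 3
= 33.33

33.33 pulls


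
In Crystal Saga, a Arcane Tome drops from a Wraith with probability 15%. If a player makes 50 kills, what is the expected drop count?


Expected drops = kills * (drop_rate / 100)
= 50 * (15 / 100)
= 50 * 0.15
= 7.5

7.5 drops


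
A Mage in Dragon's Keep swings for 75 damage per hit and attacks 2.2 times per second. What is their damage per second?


DPS = damage * attack_speed
= 75 * 2.2
= 165.0

165.0 DPS


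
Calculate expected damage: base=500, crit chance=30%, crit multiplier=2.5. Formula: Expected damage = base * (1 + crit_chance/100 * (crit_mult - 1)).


E[dmg] = base * (1 + crit_chance * (crit_mult - 1))
cc as decimal = 30/100 = 0.3
cm - 1 = 2.5 - 1 = 1.5
Bonus factor = 0.3 * 1.5 = 0.45
Total multiplier = 1 + 0.45 = 1.45
Expected damage = 500 * 1.45 = 725.00

725.00 damage


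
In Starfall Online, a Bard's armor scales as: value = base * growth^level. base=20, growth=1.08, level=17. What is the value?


value = base * growth^level
= 20 * 1.08^17
= 20 * 3.700018
= 74.00

74.00 armor


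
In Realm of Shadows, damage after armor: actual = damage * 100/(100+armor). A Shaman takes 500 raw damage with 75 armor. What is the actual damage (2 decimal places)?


actual = 500 * 100 / (100 + 75)
= 500 * 100 / 175
= 50000 / 175
= 285.71

285.71 damage


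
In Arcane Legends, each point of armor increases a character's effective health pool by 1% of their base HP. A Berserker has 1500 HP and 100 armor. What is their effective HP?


EHP = 1500 * (1 + 100/100)
= 1500 * (1 + 1.0)
= 1500 * 2.0
= 3000.0

3000.0 EHP


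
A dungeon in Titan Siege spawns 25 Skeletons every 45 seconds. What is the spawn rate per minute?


Spawns per minute = count * (60 / interval)
= 25 * (60 / 45)
= 25 * 1.3333
= 33.33

33.33 per minute


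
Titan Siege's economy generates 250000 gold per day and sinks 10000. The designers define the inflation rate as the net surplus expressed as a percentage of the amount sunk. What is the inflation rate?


Net gold = 250000 - 10000 = 240000
Inflation rate = net / sunk * 100 = 240000 / 10000 * 100
= 24.0 * 100
= 2400.00%

2400.00%


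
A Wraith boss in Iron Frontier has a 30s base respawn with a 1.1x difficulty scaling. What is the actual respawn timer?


Respawn time = base * multiplier
= 30 * 1.1
= 33.0 seconds

33.0 seconds


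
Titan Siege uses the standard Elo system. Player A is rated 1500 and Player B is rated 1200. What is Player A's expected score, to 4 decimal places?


Elo expected score: Ea = 1/(1 + 10^((Rb-Ra)/400))
Rb - Ra = 1200 - 1500 = -300
(Rb-Ra)/400 = -300/400 = -0.75
10^-0.75 = 0.177828
Ea = 1/(1 + 0.177828) = 1/1.177828 = 0.8490

0.8490


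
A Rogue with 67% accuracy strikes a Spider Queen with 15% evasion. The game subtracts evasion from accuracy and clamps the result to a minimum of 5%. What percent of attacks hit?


accuracy - evasion = 67 - 15 = 52
Apply floor: max(52, 5) = 52
Hit chance = 52%

52%


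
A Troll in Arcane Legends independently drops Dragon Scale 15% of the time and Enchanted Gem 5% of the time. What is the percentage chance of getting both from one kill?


For independent events, P(both) = P(A) * P(B)
= 15% * 5%
= 75 / 100 %
= 0.75%

0.75%


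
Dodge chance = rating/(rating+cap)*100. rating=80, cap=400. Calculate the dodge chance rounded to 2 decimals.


dodge% = 80 / (80 + 400) * 100
= 80 / 480 * 100
= 0.166667 * 100
= 16.67%

16.67%


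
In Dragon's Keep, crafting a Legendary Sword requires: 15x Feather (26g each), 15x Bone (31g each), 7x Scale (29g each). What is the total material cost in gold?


Cost breakdown:
  Feather: 15 * 26 = 390
  Bone: 15 * 31 = 465
  Scale: 7 * 29 = 203
Total = 390 + 465 + 203 = 1058

1058 gold


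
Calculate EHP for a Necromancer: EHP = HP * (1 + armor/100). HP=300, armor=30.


EHP = 300 * (1 + 30/100)
= 300 * (1 + 0.3)
= 300 * 1.3
= 390.0

390.0 EHP


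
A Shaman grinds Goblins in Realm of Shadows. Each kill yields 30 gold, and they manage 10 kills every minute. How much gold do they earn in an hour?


Gold per minute = 30 * 10 = 300
Gold per hour = 300 * 60 = 18000

18000 gold/hour


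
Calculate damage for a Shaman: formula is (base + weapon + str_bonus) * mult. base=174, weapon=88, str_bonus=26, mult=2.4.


Sum base + weapon + str = 174 + 88 + 26 = 288
Multiply by 2.4:
288 * 2.4 = 691.2

691.2 damage


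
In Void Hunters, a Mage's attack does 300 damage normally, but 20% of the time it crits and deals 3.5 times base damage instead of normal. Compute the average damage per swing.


E[dmg] = base * (1 + crit_chance * (crit_mult - 1))
cc as decimal = 20/100 = 0.2
cm - 1 = 3.5 - 1 = 2.5
Bonus factor = 0.2 * 2.5 = 0.5
Total multiplier = 1 + 0.5 = 1.5
Expected damage = 300 * 1.5 = 450.00

450.00 damage


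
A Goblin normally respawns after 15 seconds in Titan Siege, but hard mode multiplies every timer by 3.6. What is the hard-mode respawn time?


Respawn time = base * multiplier
= 15 * 3.6
= 54.0 seconds

54.0 seconds


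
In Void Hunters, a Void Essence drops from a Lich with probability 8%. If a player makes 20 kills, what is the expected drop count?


Expected drops = kills * (drop_rate / 100)
= 20 * (8 / 100)
= 20 * 0.08
= 1.6

1.6 drops


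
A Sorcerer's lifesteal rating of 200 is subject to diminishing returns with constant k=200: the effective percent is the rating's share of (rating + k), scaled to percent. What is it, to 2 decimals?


effective% = rating / (rating + k) * 100
= 200 / (200 + 200) * 100
= 200 / 400 * 100
= 0.5 * 100
= 50.00%

50.00%


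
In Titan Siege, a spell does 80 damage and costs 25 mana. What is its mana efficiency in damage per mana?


Efficiency = damage / mana
= 80 / 25
= 3.20

3.20 dmg/mana


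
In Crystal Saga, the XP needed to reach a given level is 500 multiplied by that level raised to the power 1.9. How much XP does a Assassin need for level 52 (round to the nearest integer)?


XP = 500 * level^1.9
Substitute level = 52:
XP = 500 * 52^1.9
= 500 * 1821.4043
= 910702

910702 XP


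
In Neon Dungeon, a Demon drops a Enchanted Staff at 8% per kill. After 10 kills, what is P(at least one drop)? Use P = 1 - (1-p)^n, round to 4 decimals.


P(at least one) = 1 - P(none) = 1 - (1-p)^n
p = 8/100 = 0.08
1 - p = 0.92
(1 - p)^10 = 0.92^10 = 0.434388
P(at least one) = 1 - 0.434388 = 0.5656

0.5656


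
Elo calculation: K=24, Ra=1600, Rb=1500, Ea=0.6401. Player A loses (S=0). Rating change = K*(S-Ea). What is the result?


Elo update: delta = K * (S - Ea), where S = 0 (loses)
S - Ea = 0 - 0.6401 = -0.6401
Rating change = 24 * -0.6401
= -15.36

-15.36 rating points


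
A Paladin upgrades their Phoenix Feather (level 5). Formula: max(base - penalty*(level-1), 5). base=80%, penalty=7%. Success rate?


raw_rate = 80 - 7 * (5 - 1)
= 80 - 7 * 4
= 80 - 28
= 52
Apply floor: max(52, 5) = 52%

52%


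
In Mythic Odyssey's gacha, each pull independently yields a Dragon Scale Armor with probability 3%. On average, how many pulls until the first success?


Expected pulls for a geometric distribution = 1/p = 100 / rate%
= 100 / 3
= 33.33

33.33 pulls


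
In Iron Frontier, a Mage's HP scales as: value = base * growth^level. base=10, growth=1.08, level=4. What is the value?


value = base * growth^level
= 10 * 1.08^4
= 10 * 1.360489
= 13.60

13.60 HP


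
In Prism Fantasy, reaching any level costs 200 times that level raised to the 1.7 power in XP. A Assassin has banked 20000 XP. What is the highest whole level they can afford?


XP = 200 * level^1.7, so level = (XP / 200)^(1/1.7)
= (20000 / 200)^(1/1.7)
= 100.0^0.5882
= 15.0131
Floor: level = 15

level 15


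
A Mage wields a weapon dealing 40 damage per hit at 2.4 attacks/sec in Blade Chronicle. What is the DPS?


DPS = damage * attack_speed
= 40 * 2.4
= 96.0

96.0 DPS


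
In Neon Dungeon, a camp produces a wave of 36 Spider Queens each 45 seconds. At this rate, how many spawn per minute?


Spawns per minute = count * (60 / interval)
= 36 * (60 / 45)
= 36 * 1.3333
= 48.0

48.0 per minute


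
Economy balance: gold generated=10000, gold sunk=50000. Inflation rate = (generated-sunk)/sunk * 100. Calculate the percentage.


Net gold = 10000 - 50000 = -40000
Inflation rate = net / sunk * 100 = -40000 / 50000 * 100
= -0.8 * 100
= -80.00%

-80.00%


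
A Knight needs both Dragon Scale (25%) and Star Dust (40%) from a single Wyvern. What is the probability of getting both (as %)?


For independent events, P(both) = P(A) * P(B)
= 25% * 40%
= 1000 / 100 %
= 10.0%

10.0%


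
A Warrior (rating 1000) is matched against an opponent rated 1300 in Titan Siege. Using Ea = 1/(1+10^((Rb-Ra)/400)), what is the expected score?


Elo expected score: Ea = 1/(1 + 10^((Rb-Ra)/400))
Rb - Ra = 1300 - 1000 = 300
(Rb-Ra)/400 = 300/400 = 0.75
10^0.75 = 5.623413
Ea = 1/(1 + 5.623413) = 1/6.623413 = 0.1510

0.1510


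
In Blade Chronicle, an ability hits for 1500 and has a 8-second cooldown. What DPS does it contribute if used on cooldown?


DPS = damage / cooldown
= 1500 / 8
= 187.50

187.50 DPS


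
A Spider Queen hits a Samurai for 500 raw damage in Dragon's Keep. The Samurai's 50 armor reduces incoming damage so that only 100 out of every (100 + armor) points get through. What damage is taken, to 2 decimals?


actual = 500 * 100 / (100 + 50)
= 500 * 100 / 150
= 50000 / 150
= 333.33

333.33 damage


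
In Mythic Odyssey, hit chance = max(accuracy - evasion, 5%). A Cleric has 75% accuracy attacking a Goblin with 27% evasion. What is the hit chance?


accuracy - evasion = 75 - 27 = 48
Apply floor: max(48, 5) = 48
Hit chance = 48%

48%


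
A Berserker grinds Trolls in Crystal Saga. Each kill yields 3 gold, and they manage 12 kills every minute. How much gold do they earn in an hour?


Gold per minute = 3 * 12 = 36
Gold per hour = 36 * 60 = 2160

2160 gold/hour


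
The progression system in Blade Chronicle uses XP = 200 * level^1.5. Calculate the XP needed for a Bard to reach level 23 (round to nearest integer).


XP = 200 * level^1.5
Substitute level = 23:
XP = 200 * 23^1.5
= 200 * 110.3041
= 22061

22061 XP


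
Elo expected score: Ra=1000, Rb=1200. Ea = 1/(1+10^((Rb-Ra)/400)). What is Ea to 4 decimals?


Elo expected score: Ea = 1/(1 + 10^((Rb-Ra)/400))
Rb - Ra = 1200 - 1000 = 200
(Rb-Ra)/400 = 200/400 = 0.5
10^0.5 = 3.162278
Ea = 1/(1 + 3.162278) = 1/4.162278 = 0.2403

0.2403


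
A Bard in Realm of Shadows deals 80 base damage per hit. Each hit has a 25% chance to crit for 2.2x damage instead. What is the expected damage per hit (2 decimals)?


E[dmg] = base * (1 + crit_chance * (crit_mult - 1))
cc as decimal = 25/100 = 0.25
cm - 1 = 2.2 - 1 = 1.2
Bonus factor = 0.25 * 1.2 = 0.3
Total multiplier = 1 + 0.3 = 1.3
Expected damage = 80 * 1.3 = 104.00

104.00 damage


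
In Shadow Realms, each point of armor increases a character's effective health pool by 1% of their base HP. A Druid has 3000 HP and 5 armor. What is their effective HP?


EHP = 3000 * (1 + 5/100)
= 3000 * (1 + 0.05)
= 3000 * 1.05
= 3150.0

3150.0 EHP


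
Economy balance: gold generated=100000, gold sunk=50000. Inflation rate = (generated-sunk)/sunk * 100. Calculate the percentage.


Net gold = 100000 - 50000 = 50000
Inflation rate = net / sunk * 100 = 50000 / 50000 * 100
= 1.0 * 100
= 100.00%

100.00%


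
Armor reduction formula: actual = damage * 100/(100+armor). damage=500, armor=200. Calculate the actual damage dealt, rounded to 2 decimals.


actual = 500 * 100 / (100 + 200)
= 500 * 100 / 300
= 50000 / 300
= 166.67

166.67 damage


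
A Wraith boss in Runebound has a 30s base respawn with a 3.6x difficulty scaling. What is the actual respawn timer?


Respawn time = base * multiplier
= 30 * 3.6
= 108.0 seconds

108.0 seconds


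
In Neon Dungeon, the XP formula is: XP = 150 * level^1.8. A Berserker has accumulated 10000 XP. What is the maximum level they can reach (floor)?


XP = 150 * level^1.8, so level = (XP / 150)^(1/1.8)
= (10000 / 150)^(1/1.8)
= 66.6667^0.5556
= 10.3106
Floor: level = 10

level 10
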